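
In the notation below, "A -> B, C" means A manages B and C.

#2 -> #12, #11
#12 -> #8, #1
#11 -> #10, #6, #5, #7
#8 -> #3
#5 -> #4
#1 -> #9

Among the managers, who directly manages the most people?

Direct-report counts: #2 has 2; #11 has 4; #5 has 1; #12 has 2; #1 has 1; #8 has 1. The largest is 4, held by #11.

#11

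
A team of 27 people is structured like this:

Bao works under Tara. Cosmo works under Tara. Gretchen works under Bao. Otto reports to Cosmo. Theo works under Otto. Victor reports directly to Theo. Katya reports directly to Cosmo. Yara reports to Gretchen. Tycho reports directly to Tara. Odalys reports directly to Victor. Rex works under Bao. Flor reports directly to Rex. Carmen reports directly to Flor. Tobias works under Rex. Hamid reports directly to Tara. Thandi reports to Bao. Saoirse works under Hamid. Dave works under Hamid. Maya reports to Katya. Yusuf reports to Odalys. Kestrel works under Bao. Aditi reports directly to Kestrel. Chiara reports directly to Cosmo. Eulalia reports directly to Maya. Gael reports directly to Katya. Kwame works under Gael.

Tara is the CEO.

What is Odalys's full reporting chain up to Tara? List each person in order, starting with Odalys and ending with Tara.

Odalys reports to Victor. Victor reports to Theo. Theo reports to Otto. Otto reports to Cosmo. Cosmo reports to Tara. Tara is at the top.

Odalys -> Victor -> Theo -> Otto -> Cosmo -> Tara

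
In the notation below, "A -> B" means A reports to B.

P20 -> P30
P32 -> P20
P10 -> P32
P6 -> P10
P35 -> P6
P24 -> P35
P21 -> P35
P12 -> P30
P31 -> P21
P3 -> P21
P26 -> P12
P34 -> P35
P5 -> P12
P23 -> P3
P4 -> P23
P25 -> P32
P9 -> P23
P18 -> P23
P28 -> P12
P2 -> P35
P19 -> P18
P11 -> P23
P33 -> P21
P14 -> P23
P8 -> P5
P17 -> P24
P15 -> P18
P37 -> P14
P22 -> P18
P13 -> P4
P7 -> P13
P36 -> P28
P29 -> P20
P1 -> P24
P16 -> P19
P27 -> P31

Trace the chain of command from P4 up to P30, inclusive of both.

P4 -> P23 -> P3 -> P21 -> P35 -> P6 -> P10 -> P32 -> P20 -> P30

P4 reports to P23. P23 reports to P3. P3 reports to P21. P21 reports to P35. P35 reports to P6. P6 reports to P10. P10 reports to P32. P32 reports to P20. P20 reports to P30. P30 is at the top.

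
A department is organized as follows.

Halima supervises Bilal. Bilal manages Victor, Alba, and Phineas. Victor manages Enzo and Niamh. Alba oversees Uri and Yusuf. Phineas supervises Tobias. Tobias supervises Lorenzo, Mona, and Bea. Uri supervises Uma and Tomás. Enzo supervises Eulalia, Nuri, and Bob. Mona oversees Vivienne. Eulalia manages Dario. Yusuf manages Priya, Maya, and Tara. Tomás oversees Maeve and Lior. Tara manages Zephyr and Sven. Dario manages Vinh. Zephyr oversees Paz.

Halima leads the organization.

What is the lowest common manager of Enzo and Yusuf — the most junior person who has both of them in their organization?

Bilal

Enzo's chain of managers is Victor, Bilal, Halima. Yusuf's chain of managers is Alba, Bilal, Halima. The first manager that appears in both chains is Bilal.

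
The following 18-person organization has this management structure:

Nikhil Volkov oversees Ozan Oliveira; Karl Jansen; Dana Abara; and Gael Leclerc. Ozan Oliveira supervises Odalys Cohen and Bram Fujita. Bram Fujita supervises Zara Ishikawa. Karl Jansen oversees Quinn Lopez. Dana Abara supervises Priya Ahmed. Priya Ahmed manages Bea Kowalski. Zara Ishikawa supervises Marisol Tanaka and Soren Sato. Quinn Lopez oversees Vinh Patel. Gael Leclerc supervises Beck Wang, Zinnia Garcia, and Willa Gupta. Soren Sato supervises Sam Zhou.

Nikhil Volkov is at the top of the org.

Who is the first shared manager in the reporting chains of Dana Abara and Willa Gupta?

Nikhil Volkov

Dana Abara's chain of managers is Nikhil Volkov. Willa Gupta's chain of managers is Gael Leclerc, Nikhil Volkov. The first manager that appears in both chains is Nikhil Volkov.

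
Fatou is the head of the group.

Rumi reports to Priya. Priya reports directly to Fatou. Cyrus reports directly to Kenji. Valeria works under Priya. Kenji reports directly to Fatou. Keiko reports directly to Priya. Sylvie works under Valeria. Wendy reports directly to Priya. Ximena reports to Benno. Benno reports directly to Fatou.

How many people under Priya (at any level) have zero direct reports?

The people in Priya's organization with no one reporting to them are Wendy, Sylvie, Keiko, Rumi. That is 4.

4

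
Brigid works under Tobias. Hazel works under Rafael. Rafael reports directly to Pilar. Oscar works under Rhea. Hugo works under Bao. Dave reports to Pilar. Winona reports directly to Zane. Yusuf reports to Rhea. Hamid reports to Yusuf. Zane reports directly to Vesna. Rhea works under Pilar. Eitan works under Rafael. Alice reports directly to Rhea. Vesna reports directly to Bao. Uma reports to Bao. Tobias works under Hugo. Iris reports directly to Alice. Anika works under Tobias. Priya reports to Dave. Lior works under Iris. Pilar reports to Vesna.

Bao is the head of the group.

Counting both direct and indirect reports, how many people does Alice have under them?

Alice directly manages Iris. Under Iris: Lior (1). That's 2 in total.

2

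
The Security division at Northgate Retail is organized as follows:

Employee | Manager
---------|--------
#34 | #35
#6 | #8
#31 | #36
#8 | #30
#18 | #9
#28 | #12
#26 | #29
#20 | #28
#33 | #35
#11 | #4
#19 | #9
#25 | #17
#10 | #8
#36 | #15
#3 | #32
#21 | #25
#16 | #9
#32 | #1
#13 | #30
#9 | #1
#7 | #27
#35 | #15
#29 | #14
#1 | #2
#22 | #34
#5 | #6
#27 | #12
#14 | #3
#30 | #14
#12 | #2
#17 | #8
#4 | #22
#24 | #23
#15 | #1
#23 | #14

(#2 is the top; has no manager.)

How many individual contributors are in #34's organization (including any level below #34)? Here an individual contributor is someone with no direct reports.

1

The only person in #34's organization with no one reporting to them is #11. That is 1.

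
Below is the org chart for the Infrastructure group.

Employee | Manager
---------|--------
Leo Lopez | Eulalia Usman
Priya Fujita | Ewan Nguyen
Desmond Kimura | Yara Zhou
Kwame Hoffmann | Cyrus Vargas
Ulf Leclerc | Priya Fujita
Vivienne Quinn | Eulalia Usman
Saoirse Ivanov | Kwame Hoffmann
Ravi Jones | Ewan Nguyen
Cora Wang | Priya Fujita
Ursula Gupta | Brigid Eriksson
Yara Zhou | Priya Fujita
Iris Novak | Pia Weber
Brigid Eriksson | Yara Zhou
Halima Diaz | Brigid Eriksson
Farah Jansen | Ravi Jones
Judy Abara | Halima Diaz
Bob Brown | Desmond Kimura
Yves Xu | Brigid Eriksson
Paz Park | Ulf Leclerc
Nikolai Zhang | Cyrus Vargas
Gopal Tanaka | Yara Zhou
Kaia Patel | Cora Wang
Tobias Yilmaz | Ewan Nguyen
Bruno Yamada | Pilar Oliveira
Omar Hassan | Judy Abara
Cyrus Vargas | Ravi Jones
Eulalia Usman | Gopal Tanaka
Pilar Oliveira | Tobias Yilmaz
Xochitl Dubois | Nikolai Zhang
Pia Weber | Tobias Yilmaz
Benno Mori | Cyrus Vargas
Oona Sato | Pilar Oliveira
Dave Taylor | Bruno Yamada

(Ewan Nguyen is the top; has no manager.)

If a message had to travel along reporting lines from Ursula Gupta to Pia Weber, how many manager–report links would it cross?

6

Ursula Gupta is 4 levels below Ewan Nguyen, and Pia Weber is 2 levels below Ewan Nguyen (their lowest common manager). The shortest path runs up from Ursula Gupta to Ewan Nguyen and back down to Pia Weber: 4 + 2 = 6 links.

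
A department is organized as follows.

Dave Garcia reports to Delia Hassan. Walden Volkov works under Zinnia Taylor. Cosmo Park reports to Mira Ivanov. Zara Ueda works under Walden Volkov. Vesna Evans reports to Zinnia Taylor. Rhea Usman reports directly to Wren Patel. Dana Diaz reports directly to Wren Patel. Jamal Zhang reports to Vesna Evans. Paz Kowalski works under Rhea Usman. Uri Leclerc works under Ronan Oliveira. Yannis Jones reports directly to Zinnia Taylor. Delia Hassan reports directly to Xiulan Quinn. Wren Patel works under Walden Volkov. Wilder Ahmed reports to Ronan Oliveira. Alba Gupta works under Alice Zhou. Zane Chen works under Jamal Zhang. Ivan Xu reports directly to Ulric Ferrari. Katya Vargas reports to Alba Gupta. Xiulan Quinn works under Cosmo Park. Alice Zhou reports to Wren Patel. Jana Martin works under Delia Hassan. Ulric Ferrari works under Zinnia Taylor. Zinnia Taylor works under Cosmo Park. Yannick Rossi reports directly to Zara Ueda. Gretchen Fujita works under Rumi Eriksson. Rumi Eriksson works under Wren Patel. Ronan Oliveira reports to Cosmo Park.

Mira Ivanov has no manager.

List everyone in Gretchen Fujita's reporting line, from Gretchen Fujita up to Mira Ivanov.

Gretchen Fujita -> Rumi Eriksson -> Wren Patel -> Walden Volkov -> Zinnia Taylor -> Cosmo Park -> Mira Ivanov

Gretchen Fujita reports to Rumi Eriksson. Rumi Eriksson reports to Wren Patel. Wren Patel reports to Walden Volkov. Walden Volkov reports to Zinnia Taylor. Zinnia Taylor reports to Cosmo Park. Cosmo Park reports to Mira Ivanov. Mira Ivanov is at the top.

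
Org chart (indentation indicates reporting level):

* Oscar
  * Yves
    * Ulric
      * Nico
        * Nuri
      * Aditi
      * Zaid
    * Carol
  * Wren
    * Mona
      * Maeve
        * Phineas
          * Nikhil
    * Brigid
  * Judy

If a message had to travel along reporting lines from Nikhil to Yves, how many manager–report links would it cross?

Nikhil is 5 levels below Oscar, and Yves is 1 level below Oscar (their lowest common manager). The shortest path runs up from Nikhil to Oscar and back down to Yves: 5 + 1 = 6 links.

6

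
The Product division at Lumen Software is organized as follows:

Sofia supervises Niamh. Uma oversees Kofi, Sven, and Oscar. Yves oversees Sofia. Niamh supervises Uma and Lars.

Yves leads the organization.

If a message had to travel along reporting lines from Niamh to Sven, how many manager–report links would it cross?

Sven is in Niamh's organization: the chain from Sven up to Niamh is Sven → Uma → Niamh, which is 2 links.

2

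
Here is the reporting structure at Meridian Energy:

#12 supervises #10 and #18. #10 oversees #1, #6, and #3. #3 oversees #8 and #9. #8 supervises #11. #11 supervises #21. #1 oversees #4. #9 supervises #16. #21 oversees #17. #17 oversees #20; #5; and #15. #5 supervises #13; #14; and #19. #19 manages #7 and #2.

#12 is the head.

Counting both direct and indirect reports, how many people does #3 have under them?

14

#3 directly manages #8, #9. Under #8: #11, #21, #17, #15, #20, #5, #19, #2, #7, #14, #13 (11). Under #9: #16 (1). So #3's organization is 2 direct reports plus everyone under them: 12 + 2 = 14.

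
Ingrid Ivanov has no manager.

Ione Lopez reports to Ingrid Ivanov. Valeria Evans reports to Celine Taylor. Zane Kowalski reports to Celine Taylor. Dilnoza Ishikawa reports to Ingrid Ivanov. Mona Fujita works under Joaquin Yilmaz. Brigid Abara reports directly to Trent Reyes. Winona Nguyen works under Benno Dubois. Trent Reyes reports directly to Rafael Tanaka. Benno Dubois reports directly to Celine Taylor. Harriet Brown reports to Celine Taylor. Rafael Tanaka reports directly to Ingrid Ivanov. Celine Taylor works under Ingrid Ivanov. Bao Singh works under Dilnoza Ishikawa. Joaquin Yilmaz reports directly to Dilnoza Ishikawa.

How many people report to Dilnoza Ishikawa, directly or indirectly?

3

Dilnoza Ishikawa directly manages Joaquin Yilmaz, Bao Singh. Under Joaquin Yilmaz: Mona Fujita (1). Bao Singh has no reports. So Dilnoza Ishikawa's organization is 2 direct reports plus everyone under them: 2 + 1 = 3.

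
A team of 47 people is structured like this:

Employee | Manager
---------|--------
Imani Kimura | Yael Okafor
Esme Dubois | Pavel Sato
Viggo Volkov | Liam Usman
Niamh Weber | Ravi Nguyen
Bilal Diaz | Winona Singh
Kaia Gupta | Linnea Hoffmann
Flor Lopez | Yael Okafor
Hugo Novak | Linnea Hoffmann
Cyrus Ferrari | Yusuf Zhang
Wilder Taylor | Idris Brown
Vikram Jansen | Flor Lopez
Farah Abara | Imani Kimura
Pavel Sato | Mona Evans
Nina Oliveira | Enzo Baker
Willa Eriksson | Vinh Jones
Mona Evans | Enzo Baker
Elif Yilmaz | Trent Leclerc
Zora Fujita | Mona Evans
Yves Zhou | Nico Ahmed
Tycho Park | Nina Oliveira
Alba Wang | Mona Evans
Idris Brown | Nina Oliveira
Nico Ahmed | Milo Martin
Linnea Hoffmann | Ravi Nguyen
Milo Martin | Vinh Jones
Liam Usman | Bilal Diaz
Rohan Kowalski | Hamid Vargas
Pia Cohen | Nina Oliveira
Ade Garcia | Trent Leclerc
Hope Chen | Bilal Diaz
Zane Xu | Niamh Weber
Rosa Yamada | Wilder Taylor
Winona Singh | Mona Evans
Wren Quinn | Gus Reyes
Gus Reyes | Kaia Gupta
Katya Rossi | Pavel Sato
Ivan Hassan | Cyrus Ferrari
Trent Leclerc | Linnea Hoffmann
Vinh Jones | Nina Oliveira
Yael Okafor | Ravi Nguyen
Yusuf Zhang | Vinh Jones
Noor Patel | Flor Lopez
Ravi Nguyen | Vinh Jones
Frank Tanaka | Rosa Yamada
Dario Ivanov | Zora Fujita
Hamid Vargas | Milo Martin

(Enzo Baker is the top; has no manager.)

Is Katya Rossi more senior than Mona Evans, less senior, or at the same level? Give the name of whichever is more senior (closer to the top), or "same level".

Mona Evans

Katya Rossi is 3 levels below Enzo Baker; Mona Evans is 1. Mona Evans is higher.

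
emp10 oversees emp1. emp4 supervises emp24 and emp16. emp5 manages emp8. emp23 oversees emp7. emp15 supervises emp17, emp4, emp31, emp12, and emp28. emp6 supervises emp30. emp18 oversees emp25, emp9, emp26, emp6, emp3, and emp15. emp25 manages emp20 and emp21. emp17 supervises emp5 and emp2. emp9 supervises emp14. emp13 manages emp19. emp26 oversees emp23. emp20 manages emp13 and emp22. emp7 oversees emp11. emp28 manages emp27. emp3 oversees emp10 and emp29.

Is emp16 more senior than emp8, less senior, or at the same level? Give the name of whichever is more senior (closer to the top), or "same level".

emp16 is 3 levels below emp18; emp8 is 4. emp16 is higher.

emp16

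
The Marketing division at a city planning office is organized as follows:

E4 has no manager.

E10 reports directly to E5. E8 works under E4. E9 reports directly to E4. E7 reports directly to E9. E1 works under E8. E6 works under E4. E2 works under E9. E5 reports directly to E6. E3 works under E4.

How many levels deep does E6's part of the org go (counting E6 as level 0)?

The longest chain under E6 runs E6 → E5 → E10, which is 2 levels below E6.

2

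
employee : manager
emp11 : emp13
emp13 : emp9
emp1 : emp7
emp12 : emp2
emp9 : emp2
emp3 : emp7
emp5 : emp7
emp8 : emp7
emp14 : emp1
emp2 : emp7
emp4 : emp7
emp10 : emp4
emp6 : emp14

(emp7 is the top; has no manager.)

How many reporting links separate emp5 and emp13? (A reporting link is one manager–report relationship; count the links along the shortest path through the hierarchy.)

emp5 is 1 level below emp7, and emp13 is 3 levels below emp7 (their lowest common manager). The shortest path runs up from emp5 to emp7 and back down to emp13: 1 + 3 = 4 links.

4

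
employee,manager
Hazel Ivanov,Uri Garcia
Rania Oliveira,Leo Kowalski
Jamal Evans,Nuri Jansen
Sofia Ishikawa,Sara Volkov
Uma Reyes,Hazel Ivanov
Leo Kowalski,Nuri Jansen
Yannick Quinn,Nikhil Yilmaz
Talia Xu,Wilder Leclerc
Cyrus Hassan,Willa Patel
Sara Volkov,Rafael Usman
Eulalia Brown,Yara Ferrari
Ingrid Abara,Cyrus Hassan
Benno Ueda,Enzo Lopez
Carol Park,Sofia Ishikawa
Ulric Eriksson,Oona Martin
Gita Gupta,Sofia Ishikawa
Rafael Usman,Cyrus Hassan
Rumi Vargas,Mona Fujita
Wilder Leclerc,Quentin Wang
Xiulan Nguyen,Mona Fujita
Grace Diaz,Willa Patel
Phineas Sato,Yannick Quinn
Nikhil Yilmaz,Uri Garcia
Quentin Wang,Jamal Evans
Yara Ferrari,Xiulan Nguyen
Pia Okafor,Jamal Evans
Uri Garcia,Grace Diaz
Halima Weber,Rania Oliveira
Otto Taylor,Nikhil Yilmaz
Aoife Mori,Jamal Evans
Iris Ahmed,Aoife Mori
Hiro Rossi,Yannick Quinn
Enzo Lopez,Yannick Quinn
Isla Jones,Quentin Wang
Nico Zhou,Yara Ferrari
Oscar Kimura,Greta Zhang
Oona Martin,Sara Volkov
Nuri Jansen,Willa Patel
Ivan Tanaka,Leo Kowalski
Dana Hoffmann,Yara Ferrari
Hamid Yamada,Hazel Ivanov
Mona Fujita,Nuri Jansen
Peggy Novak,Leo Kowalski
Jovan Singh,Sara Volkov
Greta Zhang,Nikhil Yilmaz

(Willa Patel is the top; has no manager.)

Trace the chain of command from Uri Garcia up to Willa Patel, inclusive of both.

Uri Garcia reports to Grace Diaz. Grace Diaz reports to Willa Patel. Willa Patel is at the top.

Uri Garcia -> Grace Diaz -> Willa Patel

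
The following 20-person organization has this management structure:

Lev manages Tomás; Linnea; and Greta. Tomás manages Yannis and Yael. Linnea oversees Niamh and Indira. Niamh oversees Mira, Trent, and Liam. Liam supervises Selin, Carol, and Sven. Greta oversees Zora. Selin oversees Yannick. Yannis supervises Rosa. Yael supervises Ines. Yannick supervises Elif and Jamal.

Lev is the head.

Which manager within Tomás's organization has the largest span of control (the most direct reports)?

Tomás

Direct-report counts within Tomás's organization: Tomás has 2; Yael has 1; Yannis has 1. The largest is 2, held by Tomás.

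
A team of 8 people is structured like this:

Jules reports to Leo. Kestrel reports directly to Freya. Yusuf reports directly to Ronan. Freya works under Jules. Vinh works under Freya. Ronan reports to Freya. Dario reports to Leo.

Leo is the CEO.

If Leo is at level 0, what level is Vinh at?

3

Chain from Vinh up to Leo: Vinh → Freya → Jules → Leo. That is 3 steps up, so Vinh is 3 levels below Leo.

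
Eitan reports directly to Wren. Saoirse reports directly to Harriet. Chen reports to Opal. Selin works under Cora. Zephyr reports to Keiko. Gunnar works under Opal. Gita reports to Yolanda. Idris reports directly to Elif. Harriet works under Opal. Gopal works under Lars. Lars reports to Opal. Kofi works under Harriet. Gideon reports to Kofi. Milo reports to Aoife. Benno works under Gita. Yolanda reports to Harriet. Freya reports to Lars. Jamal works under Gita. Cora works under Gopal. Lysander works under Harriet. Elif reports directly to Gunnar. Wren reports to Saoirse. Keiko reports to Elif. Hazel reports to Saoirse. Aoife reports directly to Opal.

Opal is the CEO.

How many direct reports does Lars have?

2

Lars directly manages Gopal, Freya. That is 2 direct reports.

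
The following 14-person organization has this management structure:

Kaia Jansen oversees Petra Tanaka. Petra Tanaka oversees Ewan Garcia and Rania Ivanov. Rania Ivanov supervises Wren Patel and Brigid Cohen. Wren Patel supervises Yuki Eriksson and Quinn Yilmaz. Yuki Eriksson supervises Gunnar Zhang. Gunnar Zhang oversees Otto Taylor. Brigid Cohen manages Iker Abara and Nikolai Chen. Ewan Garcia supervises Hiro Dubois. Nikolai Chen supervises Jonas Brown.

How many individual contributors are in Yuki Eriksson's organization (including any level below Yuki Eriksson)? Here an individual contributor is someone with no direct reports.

The only person in Yuki Eriksson's organization with no one reporting to them is Otto Taylor. That is 1.

1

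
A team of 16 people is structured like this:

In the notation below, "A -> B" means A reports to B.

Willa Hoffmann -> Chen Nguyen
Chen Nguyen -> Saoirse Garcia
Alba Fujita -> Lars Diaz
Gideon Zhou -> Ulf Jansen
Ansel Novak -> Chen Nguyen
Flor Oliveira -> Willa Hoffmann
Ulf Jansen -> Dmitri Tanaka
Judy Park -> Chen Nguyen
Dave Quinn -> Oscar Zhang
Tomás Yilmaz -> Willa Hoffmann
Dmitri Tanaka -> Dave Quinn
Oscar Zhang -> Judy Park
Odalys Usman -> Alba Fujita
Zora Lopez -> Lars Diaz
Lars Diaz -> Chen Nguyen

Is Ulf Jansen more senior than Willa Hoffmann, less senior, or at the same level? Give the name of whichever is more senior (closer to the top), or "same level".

Willa Hoffmann

Ulf Jansen is 6 levels below Saoirse Garcia; Willa Hoffmann is 2. Willa Hoffmann is higher.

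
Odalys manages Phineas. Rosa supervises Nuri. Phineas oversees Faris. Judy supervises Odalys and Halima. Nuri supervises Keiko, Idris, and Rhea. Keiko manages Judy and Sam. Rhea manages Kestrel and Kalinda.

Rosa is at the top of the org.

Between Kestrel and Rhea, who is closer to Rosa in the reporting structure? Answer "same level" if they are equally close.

Rhea

Kestrel is 3 levels below Rosa; Rhea is 2. Rhea is higher.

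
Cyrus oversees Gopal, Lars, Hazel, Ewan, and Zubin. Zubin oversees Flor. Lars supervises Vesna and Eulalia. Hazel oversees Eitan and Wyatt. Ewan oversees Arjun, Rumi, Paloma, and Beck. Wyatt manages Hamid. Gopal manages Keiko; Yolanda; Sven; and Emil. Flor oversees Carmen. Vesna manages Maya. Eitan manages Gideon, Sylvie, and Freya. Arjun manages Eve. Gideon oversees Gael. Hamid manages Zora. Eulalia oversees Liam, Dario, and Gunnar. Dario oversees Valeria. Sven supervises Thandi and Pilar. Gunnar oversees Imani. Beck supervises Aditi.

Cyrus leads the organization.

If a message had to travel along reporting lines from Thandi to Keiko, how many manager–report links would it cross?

Thandi is 2 levels below Gopal, and Keiko is 1 level below Gopal (their lowest common manager). The shortest path runs up from Thandi to Gopal and back down to Keiko: 2 + 1 = 3 links.

3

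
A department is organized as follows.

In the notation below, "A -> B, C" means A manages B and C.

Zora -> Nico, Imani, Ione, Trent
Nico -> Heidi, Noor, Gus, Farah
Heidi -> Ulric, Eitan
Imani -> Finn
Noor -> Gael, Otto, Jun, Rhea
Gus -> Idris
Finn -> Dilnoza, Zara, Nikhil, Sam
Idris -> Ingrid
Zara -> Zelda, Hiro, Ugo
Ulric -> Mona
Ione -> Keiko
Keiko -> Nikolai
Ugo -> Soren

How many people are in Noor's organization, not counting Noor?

Noor directly manages Gael, Otto, Jun, Rhea. Gael has no reports. Otto has no reports. Jun has no reports. Rhea has no reports. So Noor's organization is 4 direct reports plus everyone under them: 1 + 1 + 1 + 1 = 4.

4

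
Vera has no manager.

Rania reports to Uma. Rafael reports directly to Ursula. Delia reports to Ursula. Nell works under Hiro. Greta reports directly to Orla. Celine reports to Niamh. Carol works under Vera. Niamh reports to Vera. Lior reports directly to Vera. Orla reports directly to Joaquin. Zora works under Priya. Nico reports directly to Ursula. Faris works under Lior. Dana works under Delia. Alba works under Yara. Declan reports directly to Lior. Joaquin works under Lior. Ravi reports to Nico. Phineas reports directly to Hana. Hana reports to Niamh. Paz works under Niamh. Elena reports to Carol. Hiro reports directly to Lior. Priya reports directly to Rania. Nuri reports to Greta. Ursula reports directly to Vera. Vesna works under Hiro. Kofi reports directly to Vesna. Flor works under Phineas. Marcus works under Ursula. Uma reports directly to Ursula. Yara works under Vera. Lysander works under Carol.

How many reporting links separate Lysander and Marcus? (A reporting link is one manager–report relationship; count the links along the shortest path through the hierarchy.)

Lysander is 2 levels below Vera, and Marcus is 2 levels below Vera (their lowest common manager). The shortest path runs up from Lysander to Vera and back down to Marcus: 2 + 2 = 4 links.

4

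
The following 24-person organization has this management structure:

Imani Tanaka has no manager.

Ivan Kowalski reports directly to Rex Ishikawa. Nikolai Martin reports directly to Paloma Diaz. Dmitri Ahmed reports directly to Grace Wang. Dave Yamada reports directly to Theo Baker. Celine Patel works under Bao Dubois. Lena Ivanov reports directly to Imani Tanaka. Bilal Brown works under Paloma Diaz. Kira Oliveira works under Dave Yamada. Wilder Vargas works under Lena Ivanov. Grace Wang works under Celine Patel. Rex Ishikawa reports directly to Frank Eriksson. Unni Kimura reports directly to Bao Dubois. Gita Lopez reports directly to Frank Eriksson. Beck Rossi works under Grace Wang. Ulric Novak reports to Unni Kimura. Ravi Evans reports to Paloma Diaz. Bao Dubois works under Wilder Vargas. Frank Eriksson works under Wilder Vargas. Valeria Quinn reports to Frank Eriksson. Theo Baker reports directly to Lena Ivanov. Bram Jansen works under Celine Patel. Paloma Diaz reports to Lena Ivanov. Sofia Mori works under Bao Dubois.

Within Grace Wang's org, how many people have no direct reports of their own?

The people in Grace Wang's organization with no one reporting to them are Beck Rossi, Dmitri Ahmed. That is 2.

2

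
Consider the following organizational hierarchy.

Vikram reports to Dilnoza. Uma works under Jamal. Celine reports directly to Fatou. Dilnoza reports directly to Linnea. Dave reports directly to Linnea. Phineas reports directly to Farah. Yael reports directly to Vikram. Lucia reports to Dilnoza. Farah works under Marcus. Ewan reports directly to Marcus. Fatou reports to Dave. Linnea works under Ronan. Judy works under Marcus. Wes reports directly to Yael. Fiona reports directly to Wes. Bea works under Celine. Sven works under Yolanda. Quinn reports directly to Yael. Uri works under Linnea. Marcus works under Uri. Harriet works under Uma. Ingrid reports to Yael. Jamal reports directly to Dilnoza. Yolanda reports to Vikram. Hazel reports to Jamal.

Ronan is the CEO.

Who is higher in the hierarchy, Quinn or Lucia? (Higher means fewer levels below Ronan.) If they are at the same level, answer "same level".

Quinn is 5 levels below Ronan; Lucia is 3. Lucia is higher.

Lucia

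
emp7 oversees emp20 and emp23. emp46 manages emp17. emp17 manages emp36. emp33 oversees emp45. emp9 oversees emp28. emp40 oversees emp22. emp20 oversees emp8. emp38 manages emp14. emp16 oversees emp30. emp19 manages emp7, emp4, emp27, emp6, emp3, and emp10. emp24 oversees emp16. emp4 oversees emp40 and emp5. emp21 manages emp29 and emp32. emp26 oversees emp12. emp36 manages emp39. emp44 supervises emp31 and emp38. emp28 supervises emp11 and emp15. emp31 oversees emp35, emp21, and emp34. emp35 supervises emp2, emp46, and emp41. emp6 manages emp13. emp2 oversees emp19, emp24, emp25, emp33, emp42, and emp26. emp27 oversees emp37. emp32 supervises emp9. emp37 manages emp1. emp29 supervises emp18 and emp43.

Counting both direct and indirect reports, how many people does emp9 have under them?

emp9 directly manages emp28. Under emp28: emp15, emp11 (2). That's 3 in total.

3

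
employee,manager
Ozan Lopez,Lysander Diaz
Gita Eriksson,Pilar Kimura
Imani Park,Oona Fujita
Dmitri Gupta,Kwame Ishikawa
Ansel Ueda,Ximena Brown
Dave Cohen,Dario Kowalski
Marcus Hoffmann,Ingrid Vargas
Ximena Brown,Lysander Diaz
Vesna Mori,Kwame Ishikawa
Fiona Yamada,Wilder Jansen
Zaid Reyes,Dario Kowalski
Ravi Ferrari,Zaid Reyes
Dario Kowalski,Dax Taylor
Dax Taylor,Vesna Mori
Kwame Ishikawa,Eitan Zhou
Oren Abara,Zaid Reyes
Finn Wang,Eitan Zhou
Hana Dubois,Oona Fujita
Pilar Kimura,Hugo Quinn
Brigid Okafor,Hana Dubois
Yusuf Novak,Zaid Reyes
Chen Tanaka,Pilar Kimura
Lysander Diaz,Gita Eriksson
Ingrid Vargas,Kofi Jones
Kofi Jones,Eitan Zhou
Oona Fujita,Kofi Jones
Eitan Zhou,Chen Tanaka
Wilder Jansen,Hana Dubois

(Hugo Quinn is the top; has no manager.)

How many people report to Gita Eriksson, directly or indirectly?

Gita Eriksson directly manages Lysander Diaz. Under Lysander Diaz: Ozan Lopez, Ximena Brown, Ansel Ueda (3). That's 4 in total.

4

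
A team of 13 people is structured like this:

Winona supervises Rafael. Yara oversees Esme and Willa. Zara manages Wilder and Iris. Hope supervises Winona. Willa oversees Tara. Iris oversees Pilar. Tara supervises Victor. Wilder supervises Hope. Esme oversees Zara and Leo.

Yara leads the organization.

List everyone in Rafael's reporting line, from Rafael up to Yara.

Rafael -> Winona -> Hope -> Wilder -> Zara -> Esme -> Yara

Rafael reports to Winona. Winona reports to Hope. Hope reports to Wilder. Wilder reports to Zara. Zara reports to Esme. Esme reports to Yara. Yara is at the top.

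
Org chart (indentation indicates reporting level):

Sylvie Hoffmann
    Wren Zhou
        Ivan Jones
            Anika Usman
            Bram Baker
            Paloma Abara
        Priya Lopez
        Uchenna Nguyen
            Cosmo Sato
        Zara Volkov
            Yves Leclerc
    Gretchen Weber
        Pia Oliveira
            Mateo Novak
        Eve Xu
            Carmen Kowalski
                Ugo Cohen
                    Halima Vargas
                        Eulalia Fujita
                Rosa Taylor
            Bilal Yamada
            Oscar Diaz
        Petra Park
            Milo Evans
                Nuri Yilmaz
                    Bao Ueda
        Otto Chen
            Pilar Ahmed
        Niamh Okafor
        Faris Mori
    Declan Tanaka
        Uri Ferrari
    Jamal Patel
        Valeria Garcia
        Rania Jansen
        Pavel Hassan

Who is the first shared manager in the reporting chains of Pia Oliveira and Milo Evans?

Gretchen Weber

Pia Oliveira's chain of managers is Gretchen Weber, Sylvie Hoffmann. Milo Evans's chain of managers is Petra Park, Gretchen Weber, Sylvie Hoffmann. The first manager that appears in both chains is Gretchen Weber.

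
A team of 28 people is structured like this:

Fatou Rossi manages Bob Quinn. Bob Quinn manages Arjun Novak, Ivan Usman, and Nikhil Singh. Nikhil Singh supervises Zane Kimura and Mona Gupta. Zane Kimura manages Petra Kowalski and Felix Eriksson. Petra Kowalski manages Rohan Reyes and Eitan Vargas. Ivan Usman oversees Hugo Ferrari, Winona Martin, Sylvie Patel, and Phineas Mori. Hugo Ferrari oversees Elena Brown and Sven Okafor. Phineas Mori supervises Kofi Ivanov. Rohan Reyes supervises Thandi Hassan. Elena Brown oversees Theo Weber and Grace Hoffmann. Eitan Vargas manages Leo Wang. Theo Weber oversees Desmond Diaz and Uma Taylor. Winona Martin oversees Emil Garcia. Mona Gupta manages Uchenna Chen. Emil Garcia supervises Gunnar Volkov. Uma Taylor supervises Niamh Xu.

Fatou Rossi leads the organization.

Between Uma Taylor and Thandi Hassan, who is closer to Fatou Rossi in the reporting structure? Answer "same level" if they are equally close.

Both Uma Taylor and Thandi Hassan are 6 levels below Fatou Rossi.

same level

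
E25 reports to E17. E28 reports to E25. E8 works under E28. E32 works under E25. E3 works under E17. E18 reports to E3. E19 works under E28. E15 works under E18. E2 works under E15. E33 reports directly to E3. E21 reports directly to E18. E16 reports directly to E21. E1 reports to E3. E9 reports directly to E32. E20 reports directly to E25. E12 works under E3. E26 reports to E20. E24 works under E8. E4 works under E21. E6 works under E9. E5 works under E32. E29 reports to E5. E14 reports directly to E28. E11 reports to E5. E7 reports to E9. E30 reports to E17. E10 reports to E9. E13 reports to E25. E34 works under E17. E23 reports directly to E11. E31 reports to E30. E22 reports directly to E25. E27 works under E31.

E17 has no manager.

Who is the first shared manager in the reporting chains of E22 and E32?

E22's chain of managers is E25, E17. E32's chain of managers is E25, E17. The first manager that appears in both chains is E25.

E25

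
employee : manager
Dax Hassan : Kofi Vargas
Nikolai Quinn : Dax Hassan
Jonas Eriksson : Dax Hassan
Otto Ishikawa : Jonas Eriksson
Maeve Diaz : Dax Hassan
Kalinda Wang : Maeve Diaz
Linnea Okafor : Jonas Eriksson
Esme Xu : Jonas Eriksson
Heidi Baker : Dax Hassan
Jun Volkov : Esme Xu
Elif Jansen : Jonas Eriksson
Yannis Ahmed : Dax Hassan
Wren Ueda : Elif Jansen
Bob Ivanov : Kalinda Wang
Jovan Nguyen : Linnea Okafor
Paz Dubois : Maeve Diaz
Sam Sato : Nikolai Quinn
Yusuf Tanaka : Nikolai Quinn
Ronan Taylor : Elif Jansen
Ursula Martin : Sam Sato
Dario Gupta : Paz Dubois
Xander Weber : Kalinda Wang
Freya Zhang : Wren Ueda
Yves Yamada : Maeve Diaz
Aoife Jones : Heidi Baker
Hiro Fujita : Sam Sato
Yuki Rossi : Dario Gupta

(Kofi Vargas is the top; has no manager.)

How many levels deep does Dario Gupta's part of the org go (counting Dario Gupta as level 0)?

The longest chain under Dario Gupta runs Dario Gupta → Yuki Rossi, which is 1 level below Dario Gupta.

1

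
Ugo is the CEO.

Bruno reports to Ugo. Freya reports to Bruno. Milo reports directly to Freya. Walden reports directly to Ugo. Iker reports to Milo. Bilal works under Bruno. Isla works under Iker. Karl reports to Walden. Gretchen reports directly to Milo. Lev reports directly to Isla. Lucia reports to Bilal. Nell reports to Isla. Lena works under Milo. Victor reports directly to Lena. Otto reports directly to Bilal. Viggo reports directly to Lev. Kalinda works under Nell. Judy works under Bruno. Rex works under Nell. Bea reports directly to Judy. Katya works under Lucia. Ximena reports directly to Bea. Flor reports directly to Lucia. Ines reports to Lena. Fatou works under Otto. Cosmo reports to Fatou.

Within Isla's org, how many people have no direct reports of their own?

3

The people in Isla's organization with no one reporting to them are Rex, Kalinda, Viggo. That is 3.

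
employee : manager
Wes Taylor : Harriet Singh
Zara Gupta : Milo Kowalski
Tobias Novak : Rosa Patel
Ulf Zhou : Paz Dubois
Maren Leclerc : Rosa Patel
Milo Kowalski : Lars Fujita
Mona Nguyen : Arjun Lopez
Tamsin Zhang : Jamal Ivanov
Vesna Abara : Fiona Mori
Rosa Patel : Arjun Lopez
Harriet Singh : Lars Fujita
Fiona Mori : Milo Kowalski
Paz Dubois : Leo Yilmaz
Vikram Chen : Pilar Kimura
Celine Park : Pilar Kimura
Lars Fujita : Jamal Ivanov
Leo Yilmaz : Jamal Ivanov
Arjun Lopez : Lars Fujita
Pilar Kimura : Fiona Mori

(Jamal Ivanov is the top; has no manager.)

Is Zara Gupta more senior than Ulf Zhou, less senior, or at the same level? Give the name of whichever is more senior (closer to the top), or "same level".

Both Zara Gupta and Ulf Zhou are 3 levels below Jamal Ivanov.

same level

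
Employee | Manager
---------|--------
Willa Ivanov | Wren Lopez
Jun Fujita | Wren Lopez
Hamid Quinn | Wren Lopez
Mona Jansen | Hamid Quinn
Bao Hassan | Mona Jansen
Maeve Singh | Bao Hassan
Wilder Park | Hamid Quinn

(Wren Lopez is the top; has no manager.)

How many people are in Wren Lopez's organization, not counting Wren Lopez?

7

Wren Lopez directly manages Willa Ivanov, Jun Fujita, Hamid Quinn. Willa Ivanov has no reports. Jun Fujita has no reports. Under Hamid Quinn: Wilder Park, Mona Jansen, Bao Hassan, Maeve Singh (4). So Wren Lopez's organization is 3 direct reports plus everyone under them: 1 + 1 + 5 = 7.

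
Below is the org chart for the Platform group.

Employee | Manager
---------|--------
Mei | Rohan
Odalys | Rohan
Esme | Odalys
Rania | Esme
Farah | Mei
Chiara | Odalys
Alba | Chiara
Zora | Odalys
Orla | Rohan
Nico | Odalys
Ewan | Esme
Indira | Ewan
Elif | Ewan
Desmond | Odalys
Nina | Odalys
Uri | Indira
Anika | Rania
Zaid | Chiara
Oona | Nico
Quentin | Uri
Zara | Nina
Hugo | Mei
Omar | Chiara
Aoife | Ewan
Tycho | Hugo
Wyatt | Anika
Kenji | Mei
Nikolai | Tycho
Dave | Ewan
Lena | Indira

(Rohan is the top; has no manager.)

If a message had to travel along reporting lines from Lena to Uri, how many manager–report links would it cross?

2

Lena is 1 level below Indira, and Uri is 1 level below Indira (their lowest common manager). The shortest path runs up from Lena to Indira and back down to Uri: 1 + 1 = 2 links.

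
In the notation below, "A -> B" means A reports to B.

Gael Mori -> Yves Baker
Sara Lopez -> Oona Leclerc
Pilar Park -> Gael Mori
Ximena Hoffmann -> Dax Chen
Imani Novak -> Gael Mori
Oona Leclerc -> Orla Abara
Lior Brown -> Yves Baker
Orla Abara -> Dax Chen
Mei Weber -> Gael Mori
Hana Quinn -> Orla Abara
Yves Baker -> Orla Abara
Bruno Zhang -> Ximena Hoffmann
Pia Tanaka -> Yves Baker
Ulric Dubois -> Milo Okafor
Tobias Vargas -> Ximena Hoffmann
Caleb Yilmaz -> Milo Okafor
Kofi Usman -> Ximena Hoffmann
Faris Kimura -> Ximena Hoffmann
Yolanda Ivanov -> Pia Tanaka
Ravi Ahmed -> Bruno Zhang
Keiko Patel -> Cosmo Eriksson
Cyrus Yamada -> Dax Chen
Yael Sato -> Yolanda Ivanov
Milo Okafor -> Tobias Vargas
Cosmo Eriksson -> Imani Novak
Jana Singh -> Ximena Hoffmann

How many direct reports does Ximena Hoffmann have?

Ximena Hoffmann directly manages Tobias Vargas, Jana Singh, Kofi Usman, Bruno Zhang, Faris Kimura. That is 5 direct reports.

5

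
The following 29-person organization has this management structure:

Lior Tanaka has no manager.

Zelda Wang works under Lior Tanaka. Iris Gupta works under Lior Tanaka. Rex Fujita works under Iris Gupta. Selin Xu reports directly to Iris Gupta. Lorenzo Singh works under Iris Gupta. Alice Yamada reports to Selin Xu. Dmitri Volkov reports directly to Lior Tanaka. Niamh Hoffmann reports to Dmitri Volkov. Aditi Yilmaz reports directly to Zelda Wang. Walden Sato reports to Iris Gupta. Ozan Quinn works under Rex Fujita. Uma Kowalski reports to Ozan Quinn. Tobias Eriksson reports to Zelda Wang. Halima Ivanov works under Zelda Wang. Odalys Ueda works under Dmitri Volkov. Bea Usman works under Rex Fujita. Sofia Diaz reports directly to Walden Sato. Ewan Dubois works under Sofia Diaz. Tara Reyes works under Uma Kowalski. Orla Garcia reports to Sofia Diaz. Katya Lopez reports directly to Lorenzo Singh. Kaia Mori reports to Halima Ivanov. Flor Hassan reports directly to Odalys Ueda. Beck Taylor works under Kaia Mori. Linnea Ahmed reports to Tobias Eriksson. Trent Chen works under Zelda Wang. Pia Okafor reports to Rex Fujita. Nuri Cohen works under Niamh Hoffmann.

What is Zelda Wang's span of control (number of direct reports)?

4

Zelda Wang directly manages Aditi Yilmaz, Tobias Eriksson, Halima Ivanov, Trent Chen. That is 4 direct reports.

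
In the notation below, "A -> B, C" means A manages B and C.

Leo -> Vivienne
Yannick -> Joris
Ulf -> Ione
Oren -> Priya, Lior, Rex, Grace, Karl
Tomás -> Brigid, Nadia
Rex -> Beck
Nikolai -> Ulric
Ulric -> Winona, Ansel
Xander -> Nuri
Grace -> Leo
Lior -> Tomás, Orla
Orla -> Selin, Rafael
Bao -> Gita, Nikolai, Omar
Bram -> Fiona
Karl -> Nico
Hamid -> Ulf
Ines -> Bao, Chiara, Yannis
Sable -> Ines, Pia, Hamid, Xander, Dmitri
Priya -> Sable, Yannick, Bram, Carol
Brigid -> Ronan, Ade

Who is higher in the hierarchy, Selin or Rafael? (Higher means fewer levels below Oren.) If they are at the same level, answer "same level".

Both Selin and Rafael are 3 levels below Oren.

same level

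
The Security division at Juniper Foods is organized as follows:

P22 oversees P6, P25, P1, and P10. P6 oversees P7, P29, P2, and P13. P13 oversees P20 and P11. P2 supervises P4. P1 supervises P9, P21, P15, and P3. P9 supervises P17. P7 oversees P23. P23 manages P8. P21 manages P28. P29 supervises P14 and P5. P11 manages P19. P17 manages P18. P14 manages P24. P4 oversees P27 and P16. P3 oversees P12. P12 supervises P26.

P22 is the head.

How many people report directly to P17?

1

P17 directly manages P18. That is 1 direct report.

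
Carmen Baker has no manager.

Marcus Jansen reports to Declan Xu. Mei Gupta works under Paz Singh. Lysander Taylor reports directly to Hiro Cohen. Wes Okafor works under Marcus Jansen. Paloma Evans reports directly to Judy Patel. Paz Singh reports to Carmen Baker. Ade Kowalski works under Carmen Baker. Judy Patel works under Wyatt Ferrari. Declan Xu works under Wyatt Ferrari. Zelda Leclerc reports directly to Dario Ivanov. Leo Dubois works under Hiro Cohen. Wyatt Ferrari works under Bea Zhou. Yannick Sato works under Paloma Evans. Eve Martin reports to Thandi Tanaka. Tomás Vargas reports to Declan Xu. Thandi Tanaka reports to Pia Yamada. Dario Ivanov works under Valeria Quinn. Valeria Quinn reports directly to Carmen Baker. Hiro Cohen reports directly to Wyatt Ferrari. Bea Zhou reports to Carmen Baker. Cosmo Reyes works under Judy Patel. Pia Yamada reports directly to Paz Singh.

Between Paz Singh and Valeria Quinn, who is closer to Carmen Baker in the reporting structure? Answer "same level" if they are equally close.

Both Paz Singh and Valeria Quinn are 1 level below Carmen Baker.

same level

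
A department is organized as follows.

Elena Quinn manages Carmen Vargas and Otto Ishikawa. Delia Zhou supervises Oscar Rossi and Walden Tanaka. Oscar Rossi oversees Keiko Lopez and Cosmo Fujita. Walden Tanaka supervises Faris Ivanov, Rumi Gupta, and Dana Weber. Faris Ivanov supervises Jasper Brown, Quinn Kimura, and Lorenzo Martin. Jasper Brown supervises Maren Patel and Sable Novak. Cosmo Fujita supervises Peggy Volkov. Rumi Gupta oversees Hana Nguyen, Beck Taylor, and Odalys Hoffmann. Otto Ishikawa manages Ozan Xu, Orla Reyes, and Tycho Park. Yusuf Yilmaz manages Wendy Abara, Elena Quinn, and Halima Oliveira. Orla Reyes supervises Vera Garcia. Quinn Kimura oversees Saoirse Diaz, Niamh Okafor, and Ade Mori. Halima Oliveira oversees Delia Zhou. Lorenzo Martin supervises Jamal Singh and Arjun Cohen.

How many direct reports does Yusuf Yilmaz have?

3

Yusuf Yilmaz directly manages Halima Oliveira, Elena Quinn, Wendy Abara. That is 3 direct reports.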